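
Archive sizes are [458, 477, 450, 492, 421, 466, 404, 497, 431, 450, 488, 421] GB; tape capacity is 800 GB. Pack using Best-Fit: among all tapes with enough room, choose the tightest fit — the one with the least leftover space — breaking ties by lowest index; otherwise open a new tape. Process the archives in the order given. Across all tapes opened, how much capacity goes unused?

Put 458 GB in tape 1; 342 GB remain.
Put 477 GB in tape 2; 323 GB remain.
Put 450 GB in tape 3; 350 GB remain.
Put 492 GB in tape 4; 308 GB remain.
Put 421 GB in tape 5; 379 GB remain.
Put 466 GB in tape 6; 334 GB remain.
Put 404 GB in tape 7; 396 GB remain.
Put 497 GB in tape 8; 303 GB remain.
Put 431 GB in tape 9; 369 GB remain.
Put 450 GB in tape 10; 350 GB remain.
Put 488 GB in tape 11; 312 GB remain.
Put 421 GB in tape 12; 379 GB remain.
12 tapes × 800 GB = 9600 GB; used 5455 GB; unused 4145 GB.

4145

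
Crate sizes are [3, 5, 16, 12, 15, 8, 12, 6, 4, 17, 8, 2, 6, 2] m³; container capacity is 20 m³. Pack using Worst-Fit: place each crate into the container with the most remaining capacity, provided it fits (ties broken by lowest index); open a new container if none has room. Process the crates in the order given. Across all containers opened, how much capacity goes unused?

container 1: place 3 m³, 17 m³ left
container 1: place 5 m³, 12 m³ left
container 2: place 16 m³, 4 m³ left
container 1: place 12 m³, 0 m³ left
container 3: place 15 m³, 5 m³ left
container 4: place 8 m³, 12 m³ left
container 4: place 12 m³, 0 m³ left
container 5: place 6 m³, 14 m³ left
container 5: place 4 m³, 10 m³ left
container 6: place 17 m³, 3 m³ left
container 5: place 8 m³, 2 m³ left
container 3: place 2 m³, 3 m³ left
container 7: place 6 m³, 14 m³ left
container 7: place 2 m³, 12 m³ left
7 containers × 20 m³ = 140 m³; used 116 m³; unused 24 m³.

24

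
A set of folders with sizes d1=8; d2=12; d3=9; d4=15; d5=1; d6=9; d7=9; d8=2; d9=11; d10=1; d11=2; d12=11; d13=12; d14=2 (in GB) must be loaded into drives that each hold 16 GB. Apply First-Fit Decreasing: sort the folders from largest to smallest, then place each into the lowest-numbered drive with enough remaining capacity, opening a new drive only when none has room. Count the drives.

9

Sorted descending: 15, 12, 12, 11, 11, 9, 9, 9, 8, 2, 2, 2, 1, 1.
drive 1: place 15 GB, 1 GB left
drive 2: place 12 GB, 4 GB left
drive 3: place 12 GB, 4 GB left
drive 4: place 11 GB, 5 GB left
drive 5: place 11 GB, 5 GB left
drive 6: place 9 GB, 7 GB left
drive 7: place 9 GB, 7 GB left
drive 8: place 9 GB, 7 GB left
drive 9: place 8 GB, 8 GB left
drive 2: place 2 GB, 2 GB left
drive 2: place 2 GB, 0 GB left
drive 3: place 2 GB, 2 GB left
drive 1: place 1 GB, 0 GB left
drive 3: place 1 GB, 1 GB left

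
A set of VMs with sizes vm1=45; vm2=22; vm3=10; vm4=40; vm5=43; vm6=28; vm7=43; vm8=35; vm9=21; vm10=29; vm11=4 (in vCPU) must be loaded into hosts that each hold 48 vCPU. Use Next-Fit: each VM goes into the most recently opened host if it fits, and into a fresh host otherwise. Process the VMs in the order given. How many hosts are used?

9

host 1: place vm1 (45 vCPU), 3 vCPU left
host 2: place vm2 (22 vCPU), 26 vCPU left
host 2: place vm3 (10 vCPU), 16 vCPU left
host 3: place vm4 (40 vCPU), 8 vCPU left
host 4: place vm5 (43 vCPU), 5 vCPU left
host 5: place vm6 (28 vCPU), 20 vCPU left
host 6: place vm7 (43 vCPU), 5 vCPU left
host 7: place vm8 (35 vCPU), 13 vCPU left
host 8: place vm9 (21 vCPU), 27 vCPU left
host 9: place vm10 (29 vCPU), 19 vCPU left
host 9: place vm11 (4 vCPU), 15 vCPU left
Final hosts: [45] [22,10] [40] [43] [28] [43] [35] [21] [29,4].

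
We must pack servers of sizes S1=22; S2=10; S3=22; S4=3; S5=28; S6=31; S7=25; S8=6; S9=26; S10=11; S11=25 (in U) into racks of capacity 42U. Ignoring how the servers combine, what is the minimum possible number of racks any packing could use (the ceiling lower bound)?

Total size = 22 + 10 + 22 + 3 + 28 + 31 + 25 + 6 + 26 + 11 + 25 = 209U.
⌈209 / 42⌉ = 5.

5 racks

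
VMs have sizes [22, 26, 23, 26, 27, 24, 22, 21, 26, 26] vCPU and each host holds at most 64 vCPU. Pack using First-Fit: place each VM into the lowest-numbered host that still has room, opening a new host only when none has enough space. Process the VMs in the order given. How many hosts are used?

host 1: place 22 vCPU, 42 vCPU left
host 1: place 26 vCPU, 16 vCPU left
host 2: place 23 vCPU, 41 vCPU left
host 2: place 26 vCPU, 15 vCPU left
host 3: place 27 vCPU, 37 vCPU left
host 3: place 24 vCPU, 13 vCPU left
host 4: place 22 vCPU, 42 vCPU left
host 4: place 21 vCPU, 21 vCPU left
host 5: place 26 vCPU, 38 vCPU left
host 5: place 26 vCPU, 12 vCPU left
Final hosts: [22,26] [23,26] [27,24] [22,21] [26,26].

5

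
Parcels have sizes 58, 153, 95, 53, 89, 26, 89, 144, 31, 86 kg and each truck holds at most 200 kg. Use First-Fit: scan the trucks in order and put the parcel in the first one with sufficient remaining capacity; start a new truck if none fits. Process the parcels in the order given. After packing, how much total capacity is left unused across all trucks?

176

Put 58 kg in truck 1; 142 kg remain.
Put 153 kg in truck 2; 47 kg remain.
Put 95 kg in truck 1; 47 kg remain.
Put 53 kg in truck 3; 147 kg remain.
Put 89 kg in truck 3; 58 kg remain.
Put 26 kg in truck 1; 21 kg remain.
Put 89 kg in truck 4; 111 kg remain.
Put 144 kg in truck 5; 56 kg remain.
Put 31 kg in truck 2; 16 kg remain.
Put 86 kg in truck 4; 25 kg remain.
5 trucks × 200 kg = 1000 kg; used 824 kg; unused 176 kg.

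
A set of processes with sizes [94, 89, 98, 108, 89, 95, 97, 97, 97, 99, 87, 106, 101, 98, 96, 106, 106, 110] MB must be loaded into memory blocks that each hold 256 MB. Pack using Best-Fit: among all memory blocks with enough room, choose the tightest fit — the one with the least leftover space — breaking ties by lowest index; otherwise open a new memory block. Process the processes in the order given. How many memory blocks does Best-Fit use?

9

memory block 1: place 94 MB, 162 MB left
memory block 1: place 89 MB, 73 MB left
memory block 2: place 98 MB, 158 MB left
memory block 2: place 108 MB, 50 MB left
memory block 3: place 89 MB, 167 MB left
memory block 3: place 95 MB, 72 MB left
memory block 4: place 97 MB, 159 MB left
memory block 4: place 97 MB, 62 MB left
memory block 5: place 97 MB, 159 MB left
memory block 5: place 99 MB, 60 MB left
memory block 6: place 87 MB, 169 MB left
memory block 6: place 106 MB, 63 MB left
memory block 7: place 101 MB, 155 MB left
memory block 7: place 98 MB, 57 MB left
memory block 8: place 96 MB, 160 MB left
memory block 8: place 106 MB, 54 MB left
memory block 9: place 106 MB, 150 MB left
memory block 9: place 110 MB, 40 MB left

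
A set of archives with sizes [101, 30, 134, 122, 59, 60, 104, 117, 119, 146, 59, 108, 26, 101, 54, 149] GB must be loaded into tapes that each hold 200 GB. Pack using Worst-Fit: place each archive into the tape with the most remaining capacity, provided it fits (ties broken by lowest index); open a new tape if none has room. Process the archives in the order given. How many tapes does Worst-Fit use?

10 tapes

Put 101 GB in tape 1; 99 GB remain.
Put 30 GB in tape 1; 69 GB remain.
Put 134 GB in tape 2; 66 GB remain.
Put 122 GB in tape 3; 78 GB remain.
Put 59 GB in tape 3; 19 GB remain.
Put 60 GB in tape 1; 9 GB remain.
Put 104 GB in tape 4; 96 GB remain.
Put 117 GB in tape 5; 83 GB remain.
Put 119 GB in tape 6; 81 GB remain.
Put 146 GB in tape 7; 54 GB remain.
Put 59 GB in tape 4; 37 GB remain.
Put 108 GB in tape 8; 92 GB remain.
Put 26 GB in tape 8; 66 GB remain.
Put 101 GB in tape 9; 99 GB remain.
Put 54 GB in tape 9; 45 GB remain.
Put 149 GB in tape 10; 51 GB remain.
Final tapes: [101,30,60] [134] [122,59] [104,59] [117] [119] [146] [108,26] [101,54] [149].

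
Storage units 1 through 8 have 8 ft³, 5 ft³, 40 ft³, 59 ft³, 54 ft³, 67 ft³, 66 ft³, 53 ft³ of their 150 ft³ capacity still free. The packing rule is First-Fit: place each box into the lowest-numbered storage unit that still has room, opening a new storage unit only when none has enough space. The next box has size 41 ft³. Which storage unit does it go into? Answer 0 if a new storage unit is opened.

4

Storage units with room: storage unit 4 (59 ft³), storage unit 5 (54 ft³), storage unit 6 (67 ft³), storage unit 7 (66 ft³), storage unit 8 (53 ft³).
The first with room is storage unit 4.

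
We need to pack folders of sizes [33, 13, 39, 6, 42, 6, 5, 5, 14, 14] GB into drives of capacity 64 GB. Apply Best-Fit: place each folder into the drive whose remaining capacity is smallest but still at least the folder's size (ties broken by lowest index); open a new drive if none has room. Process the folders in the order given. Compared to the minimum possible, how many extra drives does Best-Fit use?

Best-Fit: [33,13,6,6,5] [39,14] [42,5,14] → 3 drives.
Total size 177 GB; any packing needs at least ⌈177/64⌉ = 3 drives.
So 3 is already optimal.

0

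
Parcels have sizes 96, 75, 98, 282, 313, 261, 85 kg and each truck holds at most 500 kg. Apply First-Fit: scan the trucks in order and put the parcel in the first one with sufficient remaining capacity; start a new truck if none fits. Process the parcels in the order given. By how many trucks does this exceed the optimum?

First-Fit: [96,75,98,85] [282] [313] [261] → 4 trucks.
Total size 1210 kg; any packing needs at least ⌈1210/500⌉ = 3 trucks.
An optimal packing achieves that bound: [313,98,85] [282,96,75] [261] → 3 trucks.
Excess: 4 − 3 = 1.

1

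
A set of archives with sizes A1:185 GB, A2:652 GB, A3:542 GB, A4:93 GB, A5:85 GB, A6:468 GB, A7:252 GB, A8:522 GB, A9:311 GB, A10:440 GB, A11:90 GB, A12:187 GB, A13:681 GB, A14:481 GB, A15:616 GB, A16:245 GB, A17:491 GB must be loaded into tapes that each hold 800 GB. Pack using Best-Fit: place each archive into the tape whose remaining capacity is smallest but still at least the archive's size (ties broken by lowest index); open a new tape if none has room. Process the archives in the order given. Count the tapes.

tape 1: place A1 (185 GB), 615 GB left
tape 2: place A2 (652 GB), 148 GB left
tape 1: place A3 (542 GB), 73 GB left
tape 2: place A4 (93 GB), 55 GB left
tape 3: place A5 (85 GB), 715 GB left
tape 3: place A6 (468 GB), 247 GB left
tape 4: place A7 (252 GB), 548 GB left
tape 4: place A8 (522 GB), 26 GB left
tape 5: place A9 (311 GB), 489 GB left
tape 5: place A10 (440 GB), 49 GB left
tape 3: place A11 (90 GB), 157 GB left
tape 6: place A12 (187 GB), 613 GB left
tape 7: place A13 (681 GB), 119 GB left
tape 6: place A14 (481 GB), 132 GB left
tape 8: place A15 (616 GB), 184 GB left
tape 9: place A16 (245 GB), 555 GB left
tape 9: place A17 (491 GB), 64 GB left
Final tapes: [185,542] [652,93] [85,468,90] [252,522] [311,440] [187,481] [681] [616] [245,491].

9 tapes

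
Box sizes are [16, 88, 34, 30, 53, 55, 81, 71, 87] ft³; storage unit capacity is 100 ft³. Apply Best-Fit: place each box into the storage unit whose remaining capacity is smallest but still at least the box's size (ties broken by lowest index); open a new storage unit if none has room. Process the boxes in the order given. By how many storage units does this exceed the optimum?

1

Best-Fit: [16,34,30] [88] [53] [55] [81] [71] [87] → 7 storage units.
Total size 515 ft³; any packing needs at least ⌈515/100⌉ = 6 storage units.
An optimal packing achieves that bound: [88] [87] [81,16] [71] [55,34] [53,30] → 6 storage units.
Excess: 7 − 6 = 1.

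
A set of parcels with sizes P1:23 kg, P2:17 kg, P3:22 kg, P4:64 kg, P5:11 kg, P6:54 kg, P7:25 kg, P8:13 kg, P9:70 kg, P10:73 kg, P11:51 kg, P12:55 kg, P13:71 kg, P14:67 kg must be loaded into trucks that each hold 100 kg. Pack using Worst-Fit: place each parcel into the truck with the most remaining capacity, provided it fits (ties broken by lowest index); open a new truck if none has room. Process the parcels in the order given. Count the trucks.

9 trucks

Put P1 (23 kg) in truck 1; 77 kg remain.
Put P2 (17 kg) in truck 1; 60 kg remain.
Put P3 (22 kg) in truck 1; 38 kg remain.
Put P4 (64 kg) in truck 2; 36 kg remain.
Put P5 (11 kg) in truck 1; 27 kg remain.
Put P6 (54 kg) in truck 3; 46 kg remain.
Put P7 (25 kg) in truck 3; 21 kg remain.
Put P8 (13 kg) in truck 2; 23 kg remain.
Put P9 (70 kg) in truck 4; 30 kg remain.
Put P10 (73 kg) in truck 5; 27 kg remain.
Put P11 (51 kg) in truck 6; 49 kg remain.
Put P12 (55 kg) in truck 7; 45 kg remain.
Put P13 (71 kg) in truck 8; 29 kg remain.
Put P14 (67 kg) in truck 9; 33 kg remain.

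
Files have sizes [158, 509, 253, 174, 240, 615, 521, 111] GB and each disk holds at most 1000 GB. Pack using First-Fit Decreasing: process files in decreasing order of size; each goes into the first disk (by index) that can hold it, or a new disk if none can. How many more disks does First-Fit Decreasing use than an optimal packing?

0

First-Fit Decreasing: [615,253,111] [521,240,174] [509,158] → 3 disks.
Total size 2581 GB; any packing needs at least ⌈2581/1000⌉ = 3 disks.
So 3 is already optimal.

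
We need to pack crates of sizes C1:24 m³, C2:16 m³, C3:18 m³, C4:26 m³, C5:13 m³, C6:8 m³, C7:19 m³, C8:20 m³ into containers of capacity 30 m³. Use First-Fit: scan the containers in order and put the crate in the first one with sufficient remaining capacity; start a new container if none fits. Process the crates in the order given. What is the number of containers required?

6

container 1: place C1 (24 m³), 6 m³ left
container 2: place C2 (16 m³), 14 m³ left
container 3: place C3 (18 m³), 12 m³ left
container 4: place C4 (26 m³), 4 m³ left
container 2: place C5 (13 m³), 1 m³ left
container 3: place C6 (8 m³), 4 m³ left
container 5: place C7 (19 m³), 11 m³ left
container 6: place C8 (20 m³), 10 m³ left
Final containers: [24] [16,13] [18,8] [26] [19] [20].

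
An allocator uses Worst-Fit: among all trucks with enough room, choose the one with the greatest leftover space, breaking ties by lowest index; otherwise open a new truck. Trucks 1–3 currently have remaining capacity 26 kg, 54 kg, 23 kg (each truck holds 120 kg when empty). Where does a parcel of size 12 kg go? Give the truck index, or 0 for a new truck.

Trucks with room: truck 1 (26 kg), truck 2 (54 kg), truck 3 (23 kg).
Most room is truck 2 with 54 kg free.

2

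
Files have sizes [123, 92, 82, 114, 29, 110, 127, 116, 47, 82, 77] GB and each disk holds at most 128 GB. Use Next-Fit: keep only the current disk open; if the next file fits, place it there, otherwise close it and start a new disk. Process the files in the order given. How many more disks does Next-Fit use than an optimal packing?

2

Next-Fit: [123] [92] [82] [114] [29] [110] [127] [116] [47] [82] [77] → 11 disks.
9 files exceed 64 GB (half the capacity), and no two of those can share a disk, so at least 9 disks are needed.
An optimal packing achieves that bound: [127] [123] [116] [114] [110] [92,29] [82] [82] [77,47] → 9 disks.
Excess: 11 − 9 = 2.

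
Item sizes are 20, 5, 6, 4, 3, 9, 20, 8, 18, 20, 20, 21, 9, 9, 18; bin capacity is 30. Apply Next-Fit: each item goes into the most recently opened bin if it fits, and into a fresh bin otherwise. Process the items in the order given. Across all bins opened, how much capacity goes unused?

50

Put 20 in bin 1; 10 remain.
Put 5 in bin 1; 5 remain.
Put 6 in bin 2; 24 remain.
Put 4 in bin 2; 20 remain.
Put 3 in bin 2; 17 remain.
Put 9 in bin 2; 8 remain.
Put 20 in bin 3; 10 remain.
Put 8 in bin 3; 2 remain.
Put 18 in bin 4; 12 remain.
Put 20 in bin 5; 10 remain.
Put 20 in bin 6; 10 remain.
Put 21 in bin 7; 9 remain.
Put 9 in bin 7; 0 remain.
Put 9 in bin 8; 21 remain.
Put 18 in bin 8; 3 remain.
8 bins × 30 = 240; used 190; unused 50.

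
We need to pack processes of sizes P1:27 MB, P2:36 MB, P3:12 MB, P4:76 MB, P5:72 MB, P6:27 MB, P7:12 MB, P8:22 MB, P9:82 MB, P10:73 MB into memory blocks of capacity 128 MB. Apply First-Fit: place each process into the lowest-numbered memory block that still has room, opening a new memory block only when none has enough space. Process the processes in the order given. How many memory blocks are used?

5 memory blocks

P1 (27 MB) → memory block 1 (remaining 101 MB)
P2 (36 MB) → memory block 1 (remaining 65 MB)
P3 (12 MB) → memory block 1 (remaining 53 MB)
P4 (76 MB) → memory block 2 (remaining 52 MB)
P5 (72 MB) → memory block 3 (remaining 56 MB)
P6 (27 MB) → memory block 1 (remaining 26 MB)
P7 (12 MB) → memory block 1 (remaining 14 MB)
P8 (22 MB) → memory block 2 (remaining 30 MB)
P9 (82 MB) → memory block 4 (remaining 46 MB)
P10 (73 MB) → memory block 5 (remaining 55 MB)
Final memory blocks: [27,36,12,27,12] [76,22] [72] [82] [73].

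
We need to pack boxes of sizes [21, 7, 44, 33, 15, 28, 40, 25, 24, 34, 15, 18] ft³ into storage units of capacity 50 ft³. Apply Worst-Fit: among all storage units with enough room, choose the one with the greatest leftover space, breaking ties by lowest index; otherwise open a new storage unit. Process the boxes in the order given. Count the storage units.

storage unit 1: place 21 ft³, 29 ft³ left
storage unit 1: place 7 ft³, 22 ft³ left
storage unit 2: place 44 ft³, 6 ft³ left
storage unit 3: place 33 ft³, 17 ft³ left
storage unit 1: place 15 ft³, 7 ft³ left
storage unit 4: place 28 ft³, 22 ft³ left
storage unit 5: place 40 ft³, 10 ft³ left
storage unit 6: place 25 ft³, 25 ft³ left
storage unit 6: place 24 ft³, 1 ft³ left
storage unit 7: place 34 ft³, 16 ft³ left
storage unit 4: place 15 ft³, 7 ft³ left
storage unit 8: place 18 ft³, 32 ft³ left

8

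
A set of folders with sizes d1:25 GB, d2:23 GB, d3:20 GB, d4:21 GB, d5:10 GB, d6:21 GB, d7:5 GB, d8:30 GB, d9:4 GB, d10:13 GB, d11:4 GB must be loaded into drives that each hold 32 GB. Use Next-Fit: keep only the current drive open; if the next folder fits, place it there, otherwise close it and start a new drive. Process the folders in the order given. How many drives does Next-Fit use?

drive 1: place d1 (25 GB), 7 GB left
drive 2: place d2 (23 GB), 9 GB left
drive 3: place d3 (20 GB), 12 GB left
drive 4: place d4 (21 GB), 11 GB left
drive 4: place d5 (10 GB), 1 GB left
drive 5: place d6 (21 GB), 11 GB left
drive 5: place d7 (5 GB), 6 GB left
drive 6: place d8 (30 GB), 2 GB left
drive 7: place d9 (4 GB), 28 GB left
drive 7: place d10 (13 GB), 15 GB left
drive 7: place d11 (4 GB), 11 GB left

7 drives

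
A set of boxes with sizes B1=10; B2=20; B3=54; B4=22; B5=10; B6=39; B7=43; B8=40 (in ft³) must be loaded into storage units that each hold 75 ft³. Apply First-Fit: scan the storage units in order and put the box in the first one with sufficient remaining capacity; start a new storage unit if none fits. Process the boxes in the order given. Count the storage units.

5

B1 (10 ft³) → storage unit 1 (remaining 65 ft³)
B2 (20 ft³) → storage unit 1 (remaining 45 ft³)
B3 (54 ft³) → storage unit 2 (remaining 21 ft³)
B4 (22 ft³) → storage unit 1 (remaining 23 ft³)
B5 (10 ft³) → storage unit 1 (remaining 13 ft³)
B6 (39 ft³) → storage unit 3 (remaining 36 ft³)
B7 (43 ft³) → storage unit 4 (remaining 32 ft³)
B8 (40 ft³) → storage unit 5 (remaining 35 ft³)
Final storage units: [10,20,22,10] [54] [39] [43] [40].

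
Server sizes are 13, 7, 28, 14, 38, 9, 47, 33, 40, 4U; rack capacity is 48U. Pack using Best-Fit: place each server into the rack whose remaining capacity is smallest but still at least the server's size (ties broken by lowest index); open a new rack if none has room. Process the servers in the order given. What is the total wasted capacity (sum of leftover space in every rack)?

7

rack 1: place 13U, 35U left
rack 1: place 7U, 28U left
rack 1: place 28U, 0U left
rack 2: place 14U, 34U left
rack 3: place 38U, 10U left
rack 3: place 9U, 1U left
rack 4: place 47U, 1U left
rack 2: place 33U, 1U left
rack 5: place 40U, 8U left
rack 5: place 4U, 4U left
5 racks × 48U = 240U; used 233U; unused 7U.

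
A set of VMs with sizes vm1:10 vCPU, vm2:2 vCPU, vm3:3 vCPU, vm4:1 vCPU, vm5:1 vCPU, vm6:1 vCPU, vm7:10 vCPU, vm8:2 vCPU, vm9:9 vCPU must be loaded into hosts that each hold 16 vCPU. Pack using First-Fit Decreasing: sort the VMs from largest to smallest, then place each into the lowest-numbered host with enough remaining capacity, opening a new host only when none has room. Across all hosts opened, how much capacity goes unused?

9

Sorted descending: 10, 10, 9, 3, 2, 2, 1, 1, 1.
Put 10 vCPU in host 1; 6 vCPU remain.
Put 10 vCPU in host 2; 6 vCPU remain.
Put 9 vCPU in host 3; 7 vCPU remain.
Put 3 vCPU in host 1; 3 vCPU remain.
Put 2 vCPU in host 1; 1 vCPU remain.
Put 2 vCPU in host 2; 4 vCPU remain.
Put 1 vCPU in host 1; 0 vCPU remain.
Put 1 vCPU in host 2; 3 vCPU remain.
Put 1 vCPU in host 2; 2 vCPU remain.
3 hosts × 16 vCPU = 48 vCPU; used 39 vCPU; unused 9 vCPU.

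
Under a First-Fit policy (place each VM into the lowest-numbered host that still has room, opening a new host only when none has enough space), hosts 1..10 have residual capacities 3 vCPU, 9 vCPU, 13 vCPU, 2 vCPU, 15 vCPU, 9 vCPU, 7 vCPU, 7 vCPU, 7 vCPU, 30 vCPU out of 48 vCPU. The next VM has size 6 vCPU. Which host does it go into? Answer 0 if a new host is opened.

Hosts with room: host 2 (9 vCPU), host 3 (13 vCPU), host 5 (15 vCPU), host 6 (9 vCPU), host 7 (7 vCPU), host 8 (7 vCPU), host 9 (7 vCPU), host 10 (30 vCPU).
The first with room is host 2.

2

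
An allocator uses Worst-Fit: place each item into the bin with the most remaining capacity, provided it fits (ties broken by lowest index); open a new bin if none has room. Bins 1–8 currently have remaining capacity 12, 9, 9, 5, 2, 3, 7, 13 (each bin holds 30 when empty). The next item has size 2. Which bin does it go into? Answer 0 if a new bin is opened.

8

Bins with room: bin 1 (12), bin 2 (9), bin 3 (9), bin 4 (5), bin 5 (2), bin 6 (3), bin 7 (7), bin 8 (13).
Most room is bin 8 with 13 free.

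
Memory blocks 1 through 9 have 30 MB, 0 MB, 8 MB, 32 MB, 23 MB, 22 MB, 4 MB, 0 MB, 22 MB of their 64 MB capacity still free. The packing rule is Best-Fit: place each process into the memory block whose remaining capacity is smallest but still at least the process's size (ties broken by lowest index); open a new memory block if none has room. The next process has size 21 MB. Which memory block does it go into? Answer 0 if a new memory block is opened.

6

Memory blocks with room: memory block 1 (30 MB), memory block 4 (32 MB), memory block 5 (23 MB), memory block 6 (22 MB), memory block 9 (22 MB).
Tightest fit is memory block 6 with 22 MB free.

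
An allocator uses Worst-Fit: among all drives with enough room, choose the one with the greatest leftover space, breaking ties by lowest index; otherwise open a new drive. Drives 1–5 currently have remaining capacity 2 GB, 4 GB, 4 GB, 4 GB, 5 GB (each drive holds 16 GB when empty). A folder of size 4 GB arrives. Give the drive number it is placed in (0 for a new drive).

5

Drives with room: drive 2 (4 GB), drive 3 (4 GB), drive 4 (4 GB), drive 5 (5 GB).
Most room is drive 5 with 5 GB free.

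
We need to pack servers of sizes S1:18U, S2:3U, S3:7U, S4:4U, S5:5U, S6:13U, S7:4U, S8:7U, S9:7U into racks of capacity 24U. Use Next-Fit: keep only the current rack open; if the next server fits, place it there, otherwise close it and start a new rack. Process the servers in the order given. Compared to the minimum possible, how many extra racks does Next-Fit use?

1

Next-Fit: [18,3] [7,4,5] [13,4,7] [7] → 4 racks.
Total size 68U; any packing needs at least ⌈68/24⌉ = 3 racks.
An optimal packing achieves that bound: [18,5] [13,7,4] [7,7,4,3] → 3 racks.
Excess: 4 − 3 = 1.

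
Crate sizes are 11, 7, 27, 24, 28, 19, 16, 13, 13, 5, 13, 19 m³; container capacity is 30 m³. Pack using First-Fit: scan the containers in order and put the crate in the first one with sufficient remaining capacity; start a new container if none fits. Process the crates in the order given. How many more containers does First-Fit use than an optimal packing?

1

First-Fit: [11,7,5] [27] [24] [28] [19] [16,13] [13,13] [19] → 8 containers.
Total size 195 m³; any packing needs at least ⌈195/30⌉ = 7 containers.
An optimal packing achieves that bound: [28] [27] [24,5] [19,11] [19,7] [16,13] [13,13] → 7 containers.
Excess: 8 − 7 = 1.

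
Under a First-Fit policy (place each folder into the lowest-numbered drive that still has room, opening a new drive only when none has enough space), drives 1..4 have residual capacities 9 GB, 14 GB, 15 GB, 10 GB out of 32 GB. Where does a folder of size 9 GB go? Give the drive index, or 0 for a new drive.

1

Drives with room: drive 1 (9 GB), drive 2 (14 GB), drive 3 (15 GB), drive 4 (10 GB).
The first with room is drive 1.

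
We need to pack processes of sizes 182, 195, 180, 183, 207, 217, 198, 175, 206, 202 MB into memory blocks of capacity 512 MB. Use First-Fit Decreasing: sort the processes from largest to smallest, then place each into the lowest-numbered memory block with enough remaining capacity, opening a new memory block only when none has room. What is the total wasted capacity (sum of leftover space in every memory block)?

Sorted descending: 217, 207, 206, 202, 198, 195, 183, 182, 180, 175.
217 MB → memory block 1 (remaining 295 MB)
207 MB → memory block 1 (remaining 88 MB)
206 MB → memory block 2 (remaining 306 MB)
202 MB → memory block 2 (remaining 104 MB)
198 MB → memory block 3 (remaining 314 MB)
195 MB → memory block 3 (remaining 119 MB)
183 MB → memory block 4 (remaining 329 MB)
182 MB → memory block 4 (remaining 147 MB)
180 MB → memory block 5 (remaining 332 MB)
175 MB → memory block 5 (remaining 157 MB)
5 memory blocks × 512 MB = 2560 MB; used 1945 MB; unused 615 MB.

615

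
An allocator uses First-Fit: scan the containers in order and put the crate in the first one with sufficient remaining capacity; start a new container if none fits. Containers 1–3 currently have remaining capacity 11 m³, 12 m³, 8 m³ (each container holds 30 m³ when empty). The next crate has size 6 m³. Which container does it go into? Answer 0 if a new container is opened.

1

Containers with room: container 1 (11 m³), container 2 (12 m³), container 3 (8 m³).
The first with room is container 1.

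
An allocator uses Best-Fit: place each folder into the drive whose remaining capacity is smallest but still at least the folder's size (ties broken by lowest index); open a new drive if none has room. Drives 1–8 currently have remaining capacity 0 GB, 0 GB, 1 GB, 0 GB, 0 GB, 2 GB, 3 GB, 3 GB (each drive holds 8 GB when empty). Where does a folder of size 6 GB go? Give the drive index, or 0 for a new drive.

No drive has ≥ 6 GB free, so a new drive is opened.

0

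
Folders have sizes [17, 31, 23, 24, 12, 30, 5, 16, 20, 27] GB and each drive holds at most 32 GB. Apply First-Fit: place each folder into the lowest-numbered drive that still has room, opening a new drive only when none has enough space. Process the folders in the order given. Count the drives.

8

drive 1: place 17 GB, 15 GB left
drive 2: place 31 GB, 1 GB left
drive 3: place 23 GB, 9 GB left
drive 4: place 24 GB, 8 GB left
drive 1: place 12 GB, 3 GB left
drive 5: place 30 GB, 2 GB left
drive 3: place 5 GB, 4 GB left
drive 6: place 16 GB, 16 GB left
drive 7: place 20 GB, 12 GB left
drive 8: place 27 GB, 5 GB left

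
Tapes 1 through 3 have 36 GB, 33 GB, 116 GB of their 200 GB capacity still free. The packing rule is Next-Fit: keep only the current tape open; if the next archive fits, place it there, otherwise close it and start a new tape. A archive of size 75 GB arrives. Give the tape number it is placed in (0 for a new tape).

3

Next-Fit only looks at tape 3, which has 116 GB free.
75 GB fits there.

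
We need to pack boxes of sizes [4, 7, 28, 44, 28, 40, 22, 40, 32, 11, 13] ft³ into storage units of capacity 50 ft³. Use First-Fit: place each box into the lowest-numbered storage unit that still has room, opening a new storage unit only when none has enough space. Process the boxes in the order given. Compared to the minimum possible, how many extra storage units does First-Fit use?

0

First-Fit: [4,7,28,11] [44] [28,22] [40] [40] [32,13] → 6 storage units.
Total size 269 ft³; any packing needs at least ⌈269/50⌉ = 6 storage units.
So 6 is already optimal.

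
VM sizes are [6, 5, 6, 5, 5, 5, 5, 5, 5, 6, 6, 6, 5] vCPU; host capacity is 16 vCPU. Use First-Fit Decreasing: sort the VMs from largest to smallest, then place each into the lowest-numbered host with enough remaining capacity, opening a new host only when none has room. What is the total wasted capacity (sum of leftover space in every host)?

10

Sorted descending: 6, 6, 6, 6, 6, 5, 5, 5, 5, 5, 5, 5, 5.
6 vCPU → host 1 (remaining 10 vCPU)
6 vCPU → host 1 (remaining 4 vCPU)
6 vCPU → host 2 (remaining 10 vCPU)
6 vCPU → host 2 (remaining 4 vCPU)
6 vCPU → host 3 (remaining 10 vCPU)
5 vCPU → host 3 (remaining 5 vCPU)
5 vCPU → host 3 (remaining 0 vCPU)
5 vCPU → host 4 (remaining 11 vCPU)
5 vCPU → host 4 (remaining 6 vCPU)
5 vCPU → host 4 (remaining 1 vCPU)
5 vCPU → host 5 (remaining 11 vCPU)
5 vCPU → host 5 (remaining 6 vCPU)
5 vCPU → host 5 (remaining 1 vCPU)
5 hosts × 16 vCPU = 80 vCPU; used 70 vCPU; unused 10 vCPU.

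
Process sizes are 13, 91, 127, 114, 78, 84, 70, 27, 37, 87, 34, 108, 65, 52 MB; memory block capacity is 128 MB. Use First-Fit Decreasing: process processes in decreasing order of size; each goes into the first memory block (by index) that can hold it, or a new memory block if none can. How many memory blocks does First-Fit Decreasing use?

9 memory blocks

Sorted descending: 127, 114, 108, 91, 87, 84, 78, 70, 65, 52, 37, 34, 27, 13.
Put 127 MB in memory block 1; 1 MB remain.
Put 114 MB in memory block 2; 14 MB remain.
Put 108 MB in memory block 3; 20 MB remain.
Put 91 MB in memory block 4; 37 MB remain.
Put 87 MB in memory block 5; 41 MB remain.
Put 84 MB in memory block 6; 44 MB remain.
Put 78 MB in memory block 7; 50 MB remain.
Put 70 MB in memory block 8; 58 MB remain.
Put 65 MB in memory block 9; 63 MB remain.
Put 52 MB in memory block 8; 6 MB remain.
Put 37 MB in memory block 4; 0 MB remain.
Put 34 MB in memory block 5; 7 MB remain.
Put 27 MB in memory block 6; 17 MB remain.
Put 13 MB in memory block 2; 1 MB remain.
Final memory blocks: [127] [114,13] [108] [91,37] [87,34] [84,27] [78] [70,52] [65].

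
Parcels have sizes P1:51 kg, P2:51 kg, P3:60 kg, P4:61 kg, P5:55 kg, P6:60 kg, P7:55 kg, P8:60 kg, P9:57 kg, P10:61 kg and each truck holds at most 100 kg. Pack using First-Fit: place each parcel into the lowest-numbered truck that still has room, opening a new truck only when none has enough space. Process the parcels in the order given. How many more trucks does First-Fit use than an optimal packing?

First-Fit: [51] [51] [60] [61] [55] [60] [55] [60] [57] [61] → 10 trucks.
10 parcels exceed 50 kg (half the capacity), and no two of those can share a truck, so at least 10 trucks are needed.
So 10 is already optimal.

0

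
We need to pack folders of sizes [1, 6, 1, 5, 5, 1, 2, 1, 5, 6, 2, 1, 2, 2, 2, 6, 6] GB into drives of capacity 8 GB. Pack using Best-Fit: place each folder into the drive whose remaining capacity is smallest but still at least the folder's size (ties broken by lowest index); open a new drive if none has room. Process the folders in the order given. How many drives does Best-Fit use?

8

drive 1: place 1 GB, 7 GB left
drive 1: place 6 GB, 1 GB left
drive 1: place 1 GB, 0 GB left
drive 2: place 5 GB, 3 GB left
drive 3: place 5 GB, 3 GB left
drive 2: place 1 GB, 2 GB left
drive 2: place 2 GB, 0 GB left
drive 3: place 1 GB, 2 GB left
drive 4: place 5 GB, 3 GB left
drive 5: place 6 GB, 2 GB left
drive 3: place 2 GB, 0 GB left
drive 5: place 1 GB, 1 GB left
drive 4: place 2 GB, 1 GB left
drive 6: place 2 GB, 6 GB left
drive 6: place 2 GB, 4 GB left
drive 7: place 6 GB, 2 GB left
drive 8: place 6 GB, 2 GB left
Final drives: [1,6,1] [5,1,2] [5,1,2] [5,2] [6,1] [2,2] [6] [6].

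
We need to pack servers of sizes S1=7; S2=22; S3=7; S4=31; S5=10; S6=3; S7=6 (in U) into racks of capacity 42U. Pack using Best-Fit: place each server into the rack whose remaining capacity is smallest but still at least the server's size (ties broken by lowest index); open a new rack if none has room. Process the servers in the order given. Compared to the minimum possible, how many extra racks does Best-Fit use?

0

Best-Fit: [7,22,7,3] [31,10] [6] → 3 racks.
Total size 86U; any packing needs at least ⌈86/42⌉ = 3 racks.
So 3 is already optimal.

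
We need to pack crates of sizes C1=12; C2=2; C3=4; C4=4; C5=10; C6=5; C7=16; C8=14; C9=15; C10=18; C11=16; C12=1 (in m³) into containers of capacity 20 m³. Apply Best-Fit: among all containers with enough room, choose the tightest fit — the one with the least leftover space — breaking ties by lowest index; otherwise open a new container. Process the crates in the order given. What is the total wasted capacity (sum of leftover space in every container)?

23

Put C1 (12 m³) in container 1; 8 m³ remain.
Put C2 (2 m³) in container 1; 6 m³ remain.
Put C3 (4 m³) in container 1; 2 m³ remain.
Put C4 (4 m³) in container 2; 16 m³ remain.
Put C5 (10 m³) in container 2; 6 m³ remain.
Put C6 (5 m³) in container 2; 1 m³ remain.
Put C7 (16 m³) in container 3; 4 m³ remain.
Put C8 (14 m³) in container 4; 6 m³ remain.
Put C9 (15 m³) in container 5; 5 m³ remain.
Put C10 (18 m³) in container 6; 2 m³ remain.
Put C11 (16 m³) in container 7; 4 m³ remain.
Put C12 (1 m³) in container 2; 0 m³ remain.
7 containers × 20 m³ = 140 m³; used 117 m³; unused 23 m³.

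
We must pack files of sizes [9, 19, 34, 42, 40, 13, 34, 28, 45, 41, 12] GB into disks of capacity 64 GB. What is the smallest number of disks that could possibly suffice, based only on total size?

5

Total size = 9 + 19 + 34 + 42 + 40 + 13 + 34 + 28 + 45 + 41 + 12 = 317 GB.
⌈317 / 64⌉ = 5.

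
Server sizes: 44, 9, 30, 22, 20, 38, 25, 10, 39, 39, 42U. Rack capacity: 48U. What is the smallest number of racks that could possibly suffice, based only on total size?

7 racks

Total size = 44 + 9 + 30 + 22 + 20 + 38 + 25 + 10 + 39 + 39 + 42 = 318U.
⌈318 / 48⌉ = 7.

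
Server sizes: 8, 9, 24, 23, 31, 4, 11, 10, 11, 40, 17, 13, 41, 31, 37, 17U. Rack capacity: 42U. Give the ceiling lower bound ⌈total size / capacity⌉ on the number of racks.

Total size = 8 + 9 + 24 + 23 + 31 + 4 + 11 + 10 + 11 + 40 + 17 + 13 + 41 + 31 + 37 + 17 = 327U.
⌈327 / 42⌉ = 8.

8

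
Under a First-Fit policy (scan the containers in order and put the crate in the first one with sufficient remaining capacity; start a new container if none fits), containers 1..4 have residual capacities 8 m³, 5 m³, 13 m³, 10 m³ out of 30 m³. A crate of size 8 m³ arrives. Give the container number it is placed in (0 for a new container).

1

Containers with room: container 1 (8 m³), container 3 (13 m³), container 4 (10 m³).
The first with room is container 1.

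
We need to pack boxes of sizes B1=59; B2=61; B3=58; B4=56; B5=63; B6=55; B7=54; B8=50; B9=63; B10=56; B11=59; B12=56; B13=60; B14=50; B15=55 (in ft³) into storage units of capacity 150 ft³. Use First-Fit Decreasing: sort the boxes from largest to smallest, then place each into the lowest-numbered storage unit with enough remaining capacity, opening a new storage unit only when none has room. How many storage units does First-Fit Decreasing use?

8 storage units

Sorted descending: 63, 63, 61, 60, 59, 59, 58, 56, 56, 56, 55, 55, 54, 50, 50.
63 ft³ → storage unit 1 (remaining 87 ft³)
63 ft³ → storage unit 1 (remaining 24 ft³)
61 ft³ → storage unit 2 (remaining 89 ft³)
60 ft³ → storage unit 2 (remaining 29 ft³)
59 ft³ → storage unit 3 (remaining 91 ft³)
59 ft³ → storage unit 3 (remaining 32 ft³)
58 ft³ → storage unit 4 (remaining 92 ft³)
56 ft³ → storage unit 4 (remaining 36 ft³)
56 ft³ → storage unit 5 (remaining 94 ft³)
56 ft³ → storage unit 5 (remaining 38 ft³)
55 ft³ → storage unit 6 (remaining 95 ft³)
55 ft³ → storage unit 6 (remaining 40 ft³)
54 ft³ → storage unit 7 (remaining 96 ft³)
50 ft³ → storage unit 7 (remaining 46 ft³)
50 ft³ → storage unit 8 (remaining 100 ft³)
Final storage units: [63,63] [61,60] [59,59] [58,56] [56,56] [55,55] [54,50] [50].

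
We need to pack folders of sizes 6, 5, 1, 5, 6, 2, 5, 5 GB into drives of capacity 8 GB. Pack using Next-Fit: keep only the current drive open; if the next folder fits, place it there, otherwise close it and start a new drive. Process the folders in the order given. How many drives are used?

6 GB → drive 1 (remaining 2 GB)
5 GB → drive 2 (remaining 3 GB)
1 GB → drive 2 (remaining 2 GB)
5 GB → drive 3 (remaining 3 GB)
6 GB → drive 4 (remaining 2 GB)
2 GB → drive 4 (remaining 0 GB)
5 GB → drive 5 (remaining 3 GB)
5 GB → drive 6 (remaining 3 GB)
Final drives: [6] [5,1] [5] [6,2] [5] [5].

6 drives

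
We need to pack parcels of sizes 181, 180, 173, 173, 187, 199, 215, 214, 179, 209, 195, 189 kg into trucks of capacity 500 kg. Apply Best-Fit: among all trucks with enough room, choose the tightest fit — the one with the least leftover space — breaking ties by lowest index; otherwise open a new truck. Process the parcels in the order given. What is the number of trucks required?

6 trucks

truck 1: place 181 kg, 319 kg left
truck 1: place 180 kg, 139 kg left
truck 2: place 173 kg, 327 kg left
truck 2: place 173 kg, 154 kg left
truck 3: place 187 kg, 313 kg left
truck 3: place 199 kg, 114 kg left
truck 4: place 215 kg, 285 kg left
truck 4: place 214 kg, 71 kg left
truck 5: place 179 kg, 321 kg left
truck 5: place 209 kg, 112 kg left
truck 6: place 195 kg, 305 kg left
truck 6: place 189 kg, 116 kg left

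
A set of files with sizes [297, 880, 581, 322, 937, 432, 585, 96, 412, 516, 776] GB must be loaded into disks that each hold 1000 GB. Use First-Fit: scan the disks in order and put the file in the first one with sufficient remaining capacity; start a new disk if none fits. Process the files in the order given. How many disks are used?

7 disks

disk 1: place 297 GB, 703 GB left
disk 2: place 880 GB, 120 GB left
disk 1: place 581 GB, 122 GB left
disk 3: place 322 GB, 678 GB left
disk 4: place 937 GB, 63 GB left
disk 3: place 432 GB, 246 GB left
disk 5: place 585 GB, 415 GB left
disk 1: place 96 GB, 26 GB left
disk 5: place 412 GB, 3 GB left
disk 6: place 516 GB, 484 GB left
disk 7: place 776 GB, 224 GB left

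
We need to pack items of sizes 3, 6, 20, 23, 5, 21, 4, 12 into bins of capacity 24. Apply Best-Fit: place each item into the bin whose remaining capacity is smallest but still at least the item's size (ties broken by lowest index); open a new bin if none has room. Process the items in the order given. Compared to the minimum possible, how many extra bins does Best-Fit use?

1

Best-Fit: [3,6,5] [20,4] [23] [21] [12] → 5 bins.
Total size 94; any packing needs at least ⌈94/24⌉ = 4 bins.
An optimal packing achieves that bound: [23] [21,3] [20,4] [12,6,5] → 4 bins.
Excess: 5 − 4 = 1.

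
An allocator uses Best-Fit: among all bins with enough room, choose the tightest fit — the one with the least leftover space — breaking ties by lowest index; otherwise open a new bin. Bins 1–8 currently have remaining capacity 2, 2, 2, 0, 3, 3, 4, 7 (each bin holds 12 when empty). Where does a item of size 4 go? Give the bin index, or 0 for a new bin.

7

Bins with room: bin 7 (4), bin 8 (7).
Tightest fit is bin 7 with 4 free.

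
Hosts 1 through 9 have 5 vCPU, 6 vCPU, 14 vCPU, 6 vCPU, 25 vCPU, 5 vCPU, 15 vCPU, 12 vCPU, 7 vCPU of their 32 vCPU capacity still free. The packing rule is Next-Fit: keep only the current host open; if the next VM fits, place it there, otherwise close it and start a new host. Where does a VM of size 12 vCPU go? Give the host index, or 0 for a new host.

0

Next-Fit only looks at host 9, which has 7 vCPU free.
12 vCPU does not fit, so a new host is opened.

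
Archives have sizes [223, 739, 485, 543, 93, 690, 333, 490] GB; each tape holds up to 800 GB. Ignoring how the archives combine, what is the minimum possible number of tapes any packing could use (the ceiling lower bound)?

Total size = 223 + 739 + 485 + 543 + 93 + 690 + 333 + 490 = 3596 GB.
⌈3596 / 800⌉ = 5.

5 tapes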